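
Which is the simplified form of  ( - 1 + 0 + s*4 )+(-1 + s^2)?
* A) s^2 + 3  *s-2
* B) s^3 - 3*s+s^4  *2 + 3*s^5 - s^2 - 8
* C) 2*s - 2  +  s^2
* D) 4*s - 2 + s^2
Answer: D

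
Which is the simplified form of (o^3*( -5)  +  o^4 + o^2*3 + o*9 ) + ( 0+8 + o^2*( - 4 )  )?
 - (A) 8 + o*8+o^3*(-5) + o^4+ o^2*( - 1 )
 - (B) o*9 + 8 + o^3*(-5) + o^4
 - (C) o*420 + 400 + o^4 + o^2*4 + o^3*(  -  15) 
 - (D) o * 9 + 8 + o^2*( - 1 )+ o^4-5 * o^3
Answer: D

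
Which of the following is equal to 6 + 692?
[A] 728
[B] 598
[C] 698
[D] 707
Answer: C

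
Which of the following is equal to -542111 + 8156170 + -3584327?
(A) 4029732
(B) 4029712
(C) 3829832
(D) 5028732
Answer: A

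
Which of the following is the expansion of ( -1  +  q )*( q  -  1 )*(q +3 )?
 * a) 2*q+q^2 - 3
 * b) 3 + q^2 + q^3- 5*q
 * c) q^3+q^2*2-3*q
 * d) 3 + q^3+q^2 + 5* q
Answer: b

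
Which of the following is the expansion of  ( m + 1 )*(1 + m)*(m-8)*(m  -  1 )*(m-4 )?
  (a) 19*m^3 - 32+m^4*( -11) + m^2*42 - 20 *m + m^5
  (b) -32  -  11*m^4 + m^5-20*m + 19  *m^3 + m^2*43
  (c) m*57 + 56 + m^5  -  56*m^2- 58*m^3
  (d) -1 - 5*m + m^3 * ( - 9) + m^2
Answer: b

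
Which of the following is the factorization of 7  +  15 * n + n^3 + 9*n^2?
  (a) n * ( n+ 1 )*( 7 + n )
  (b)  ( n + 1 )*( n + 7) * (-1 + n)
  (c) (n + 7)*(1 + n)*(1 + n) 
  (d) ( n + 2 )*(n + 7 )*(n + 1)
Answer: c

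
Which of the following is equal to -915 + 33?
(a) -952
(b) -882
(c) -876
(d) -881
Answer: b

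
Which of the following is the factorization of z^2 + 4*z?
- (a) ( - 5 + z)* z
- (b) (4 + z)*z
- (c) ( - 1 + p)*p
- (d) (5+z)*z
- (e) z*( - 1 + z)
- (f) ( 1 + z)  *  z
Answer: b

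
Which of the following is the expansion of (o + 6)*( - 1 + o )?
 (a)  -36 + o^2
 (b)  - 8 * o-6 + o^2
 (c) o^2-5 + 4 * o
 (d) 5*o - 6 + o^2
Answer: d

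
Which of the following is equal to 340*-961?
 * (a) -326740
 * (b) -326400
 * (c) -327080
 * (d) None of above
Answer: a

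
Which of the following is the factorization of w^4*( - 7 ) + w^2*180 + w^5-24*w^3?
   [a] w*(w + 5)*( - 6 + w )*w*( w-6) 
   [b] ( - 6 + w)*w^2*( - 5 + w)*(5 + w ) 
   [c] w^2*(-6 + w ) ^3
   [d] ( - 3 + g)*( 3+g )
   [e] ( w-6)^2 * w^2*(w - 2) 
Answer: a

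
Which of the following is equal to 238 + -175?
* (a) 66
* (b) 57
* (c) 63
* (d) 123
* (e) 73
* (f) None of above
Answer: c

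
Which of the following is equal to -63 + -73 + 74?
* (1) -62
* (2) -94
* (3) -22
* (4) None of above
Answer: 1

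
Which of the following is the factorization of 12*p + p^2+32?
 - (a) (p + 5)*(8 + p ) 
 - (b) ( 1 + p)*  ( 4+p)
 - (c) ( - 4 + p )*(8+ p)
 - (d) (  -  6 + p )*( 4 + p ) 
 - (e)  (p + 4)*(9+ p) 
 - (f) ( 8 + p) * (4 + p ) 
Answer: f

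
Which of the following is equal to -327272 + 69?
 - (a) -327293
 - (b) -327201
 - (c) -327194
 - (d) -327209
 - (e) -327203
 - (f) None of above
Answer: e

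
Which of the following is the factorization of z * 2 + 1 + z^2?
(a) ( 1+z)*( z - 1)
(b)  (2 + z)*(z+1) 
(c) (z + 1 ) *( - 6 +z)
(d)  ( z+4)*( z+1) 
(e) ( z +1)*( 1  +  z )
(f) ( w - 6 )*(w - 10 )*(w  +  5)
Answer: e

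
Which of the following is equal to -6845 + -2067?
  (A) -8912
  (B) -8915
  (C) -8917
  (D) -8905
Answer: A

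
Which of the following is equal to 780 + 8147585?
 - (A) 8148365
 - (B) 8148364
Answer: A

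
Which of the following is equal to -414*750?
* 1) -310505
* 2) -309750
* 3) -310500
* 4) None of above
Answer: 3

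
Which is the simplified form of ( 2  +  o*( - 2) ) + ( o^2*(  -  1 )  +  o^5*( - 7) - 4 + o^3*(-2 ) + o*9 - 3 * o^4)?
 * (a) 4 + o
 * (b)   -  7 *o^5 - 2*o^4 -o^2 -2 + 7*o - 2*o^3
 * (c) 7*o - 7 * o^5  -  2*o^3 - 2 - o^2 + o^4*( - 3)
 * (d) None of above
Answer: c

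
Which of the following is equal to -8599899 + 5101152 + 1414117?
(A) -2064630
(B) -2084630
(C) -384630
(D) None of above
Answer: B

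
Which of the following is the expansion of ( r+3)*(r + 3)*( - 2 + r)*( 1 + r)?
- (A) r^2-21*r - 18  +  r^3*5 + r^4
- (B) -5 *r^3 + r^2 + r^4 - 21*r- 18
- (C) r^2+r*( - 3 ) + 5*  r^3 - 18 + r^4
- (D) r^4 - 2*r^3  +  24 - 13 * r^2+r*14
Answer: A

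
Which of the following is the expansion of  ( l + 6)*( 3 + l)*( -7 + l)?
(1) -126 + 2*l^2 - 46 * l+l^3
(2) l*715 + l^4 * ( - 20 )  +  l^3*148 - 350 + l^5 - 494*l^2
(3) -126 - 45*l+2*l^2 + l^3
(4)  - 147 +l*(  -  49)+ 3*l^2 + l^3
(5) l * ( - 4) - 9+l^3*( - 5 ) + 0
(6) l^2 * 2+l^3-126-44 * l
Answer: 3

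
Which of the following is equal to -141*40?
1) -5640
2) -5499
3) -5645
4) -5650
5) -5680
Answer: 1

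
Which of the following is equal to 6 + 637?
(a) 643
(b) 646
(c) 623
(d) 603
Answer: a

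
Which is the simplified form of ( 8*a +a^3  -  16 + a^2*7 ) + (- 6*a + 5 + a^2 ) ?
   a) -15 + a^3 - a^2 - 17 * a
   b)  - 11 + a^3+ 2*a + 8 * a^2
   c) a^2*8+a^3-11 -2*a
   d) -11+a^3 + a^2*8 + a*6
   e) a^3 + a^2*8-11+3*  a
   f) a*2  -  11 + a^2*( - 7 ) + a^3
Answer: b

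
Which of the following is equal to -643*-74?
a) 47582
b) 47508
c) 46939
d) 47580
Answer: a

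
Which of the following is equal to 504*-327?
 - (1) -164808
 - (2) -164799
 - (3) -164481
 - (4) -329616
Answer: 1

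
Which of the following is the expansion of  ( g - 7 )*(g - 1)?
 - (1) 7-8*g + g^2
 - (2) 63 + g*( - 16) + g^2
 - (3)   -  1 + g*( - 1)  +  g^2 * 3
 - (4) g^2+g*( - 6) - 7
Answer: 1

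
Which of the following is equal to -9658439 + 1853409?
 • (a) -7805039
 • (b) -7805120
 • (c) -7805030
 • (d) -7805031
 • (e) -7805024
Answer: c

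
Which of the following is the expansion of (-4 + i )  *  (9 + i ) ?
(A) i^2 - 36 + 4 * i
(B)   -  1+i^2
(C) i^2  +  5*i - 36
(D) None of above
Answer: C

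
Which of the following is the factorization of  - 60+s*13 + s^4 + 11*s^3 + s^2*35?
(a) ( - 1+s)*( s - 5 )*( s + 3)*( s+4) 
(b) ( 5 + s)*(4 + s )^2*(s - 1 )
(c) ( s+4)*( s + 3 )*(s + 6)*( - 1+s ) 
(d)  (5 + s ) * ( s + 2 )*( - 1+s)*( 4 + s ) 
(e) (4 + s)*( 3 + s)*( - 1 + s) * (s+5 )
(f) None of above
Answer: e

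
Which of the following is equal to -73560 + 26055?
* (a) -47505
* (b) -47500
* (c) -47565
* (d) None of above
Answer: a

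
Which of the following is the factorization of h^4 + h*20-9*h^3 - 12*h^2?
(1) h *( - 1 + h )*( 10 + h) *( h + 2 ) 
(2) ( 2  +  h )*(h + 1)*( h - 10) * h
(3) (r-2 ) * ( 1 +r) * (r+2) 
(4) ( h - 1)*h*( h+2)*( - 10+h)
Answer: 4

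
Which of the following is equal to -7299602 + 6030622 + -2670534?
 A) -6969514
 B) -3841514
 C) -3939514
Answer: C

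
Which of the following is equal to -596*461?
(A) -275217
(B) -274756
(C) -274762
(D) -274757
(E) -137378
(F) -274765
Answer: B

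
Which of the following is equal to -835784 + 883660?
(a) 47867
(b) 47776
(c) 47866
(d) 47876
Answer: d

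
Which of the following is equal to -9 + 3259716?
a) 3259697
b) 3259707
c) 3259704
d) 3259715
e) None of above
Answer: b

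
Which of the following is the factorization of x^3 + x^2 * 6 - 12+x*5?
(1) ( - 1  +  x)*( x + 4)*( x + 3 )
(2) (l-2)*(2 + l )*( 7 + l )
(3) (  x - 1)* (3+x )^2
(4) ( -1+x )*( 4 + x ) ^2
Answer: 1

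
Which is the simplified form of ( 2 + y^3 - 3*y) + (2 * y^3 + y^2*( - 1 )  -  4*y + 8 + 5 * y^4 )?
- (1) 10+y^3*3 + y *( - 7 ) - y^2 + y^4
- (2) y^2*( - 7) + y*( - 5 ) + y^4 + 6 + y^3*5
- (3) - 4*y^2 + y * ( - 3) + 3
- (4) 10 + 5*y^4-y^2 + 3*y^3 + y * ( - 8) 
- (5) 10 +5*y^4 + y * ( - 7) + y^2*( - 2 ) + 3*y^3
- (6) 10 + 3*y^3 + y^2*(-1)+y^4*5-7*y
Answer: 6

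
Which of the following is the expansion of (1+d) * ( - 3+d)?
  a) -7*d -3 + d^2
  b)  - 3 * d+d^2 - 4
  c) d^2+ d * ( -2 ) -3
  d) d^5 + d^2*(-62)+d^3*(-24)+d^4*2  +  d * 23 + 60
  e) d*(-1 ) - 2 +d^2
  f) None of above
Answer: c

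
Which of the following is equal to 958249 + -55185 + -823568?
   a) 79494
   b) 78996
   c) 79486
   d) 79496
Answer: d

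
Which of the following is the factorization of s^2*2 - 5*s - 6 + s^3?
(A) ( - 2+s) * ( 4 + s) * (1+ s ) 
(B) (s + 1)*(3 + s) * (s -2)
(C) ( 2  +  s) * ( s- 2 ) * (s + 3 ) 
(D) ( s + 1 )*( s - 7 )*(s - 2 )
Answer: B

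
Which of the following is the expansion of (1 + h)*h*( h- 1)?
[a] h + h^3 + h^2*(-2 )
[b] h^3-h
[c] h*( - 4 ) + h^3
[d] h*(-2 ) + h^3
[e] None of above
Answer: b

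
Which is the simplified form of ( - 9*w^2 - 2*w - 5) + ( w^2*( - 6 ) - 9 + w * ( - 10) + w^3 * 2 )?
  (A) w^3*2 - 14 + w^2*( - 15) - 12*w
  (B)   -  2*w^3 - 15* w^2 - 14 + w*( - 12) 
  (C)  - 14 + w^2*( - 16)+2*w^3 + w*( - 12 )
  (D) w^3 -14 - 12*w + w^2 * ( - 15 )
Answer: A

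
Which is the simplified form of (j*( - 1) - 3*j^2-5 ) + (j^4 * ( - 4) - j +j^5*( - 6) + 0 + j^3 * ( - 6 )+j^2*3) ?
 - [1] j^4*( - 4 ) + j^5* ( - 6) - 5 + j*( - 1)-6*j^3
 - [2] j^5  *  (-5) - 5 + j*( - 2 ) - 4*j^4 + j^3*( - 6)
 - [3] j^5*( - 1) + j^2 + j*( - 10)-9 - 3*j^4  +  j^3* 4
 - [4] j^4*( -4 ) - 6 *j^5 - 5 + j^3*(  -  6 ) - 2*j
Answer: 4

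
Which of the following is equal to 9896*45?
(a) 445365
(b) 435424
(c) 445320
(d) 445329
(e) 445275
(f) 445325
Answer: c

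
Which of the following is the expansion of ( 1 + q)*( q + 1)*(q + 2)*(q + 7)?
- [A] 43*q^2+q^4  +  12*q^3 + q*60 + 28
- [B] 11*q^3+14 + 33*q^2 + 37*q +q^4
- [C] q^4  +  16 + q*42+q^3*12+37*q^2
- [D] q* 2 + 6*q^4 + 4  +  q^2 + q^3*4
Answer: B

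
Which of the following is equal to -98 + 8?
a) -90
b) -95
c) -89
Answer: a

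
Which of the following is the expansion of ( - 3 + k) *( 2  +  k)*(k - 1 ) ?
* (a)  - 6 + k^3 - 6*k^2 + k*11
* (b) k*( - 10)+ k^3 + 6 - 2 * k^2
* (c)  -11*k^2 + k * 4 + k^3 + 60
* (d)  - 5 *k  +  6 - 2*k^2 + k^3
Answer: d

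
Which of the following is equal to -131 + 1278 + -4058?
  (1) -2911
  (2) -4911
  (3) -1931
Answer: 1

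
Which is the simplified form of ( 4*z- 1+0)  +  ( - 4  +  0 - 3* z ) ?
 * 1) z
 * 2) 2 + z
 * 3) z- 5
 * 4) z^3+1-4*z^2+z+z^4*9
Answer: 3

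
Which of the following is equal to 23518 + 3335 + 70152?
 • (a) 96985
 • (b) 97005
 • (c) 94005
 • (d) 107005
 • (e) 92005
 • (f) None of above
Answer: b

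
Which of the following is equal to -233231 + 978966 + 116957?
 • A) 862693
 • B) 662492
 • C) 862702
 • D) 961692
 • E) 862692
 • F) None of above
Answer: E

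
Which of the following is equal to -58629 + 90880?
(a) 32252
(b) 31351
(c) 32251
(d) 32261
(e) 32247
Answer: c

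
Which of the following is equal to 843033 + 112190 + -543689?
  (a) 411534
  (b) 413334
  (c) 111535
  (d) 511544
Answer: a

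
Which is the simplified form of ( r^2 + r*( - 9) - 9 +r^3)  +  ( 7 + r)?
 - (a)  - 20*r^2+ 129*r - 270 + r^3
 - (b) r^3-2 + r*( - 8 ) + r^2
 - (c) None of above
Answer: b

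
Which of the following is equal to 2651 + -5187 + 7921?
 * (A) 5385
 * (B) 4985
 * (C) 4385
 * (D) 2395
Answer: A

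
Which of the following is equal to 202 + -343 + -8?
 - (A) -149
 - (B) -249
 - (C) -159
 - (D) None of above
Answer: A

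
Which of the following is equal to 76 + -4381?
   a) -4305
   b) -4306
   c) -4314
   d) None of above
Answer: a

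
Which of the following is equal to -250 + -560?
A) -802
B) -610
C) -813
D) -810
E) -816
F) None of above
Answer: D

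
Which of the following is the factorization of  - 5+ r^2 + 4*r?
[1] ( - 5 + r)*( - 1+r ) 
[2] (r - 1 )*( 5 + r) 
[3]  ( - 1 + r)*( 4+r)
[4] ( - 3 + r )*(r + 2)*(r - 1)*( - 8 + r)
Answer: 2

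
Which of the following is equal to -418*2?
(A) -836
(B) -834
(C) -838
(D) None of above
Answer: A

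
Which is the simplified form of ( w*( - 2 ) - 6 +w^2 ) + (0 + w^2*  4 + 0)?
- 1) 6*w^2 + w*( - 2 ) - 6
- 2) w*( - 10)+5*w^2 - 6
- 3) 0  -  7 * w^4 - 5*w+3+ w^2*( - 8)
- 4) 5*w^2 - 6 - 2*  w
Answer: 4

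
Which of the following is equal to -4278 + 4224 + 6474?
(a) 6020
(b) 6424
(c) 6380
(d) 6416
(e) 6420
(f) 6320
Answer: e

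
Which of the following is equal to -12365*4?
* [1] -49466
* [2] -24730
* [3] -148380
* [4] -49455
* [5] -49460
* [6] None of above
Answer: 5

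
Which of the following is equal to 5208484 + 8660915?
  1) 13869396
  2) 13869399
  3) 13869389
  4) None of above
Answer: 2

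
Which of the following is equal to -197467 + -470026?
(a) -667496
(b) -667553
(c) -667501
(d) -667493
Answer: d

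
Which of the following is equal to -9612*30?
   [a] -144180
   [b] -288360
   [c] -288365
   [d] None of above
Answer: b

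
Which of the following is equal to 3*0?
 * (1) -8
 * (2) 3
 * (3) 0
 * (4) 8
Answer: 3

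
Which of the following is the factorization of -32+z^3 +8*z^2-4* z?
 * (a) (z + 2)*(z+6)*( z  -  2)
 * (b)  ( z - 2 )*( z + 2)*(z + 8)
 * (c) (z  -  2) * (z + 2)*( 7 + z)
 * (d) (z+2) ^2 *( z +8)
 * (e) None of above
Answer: b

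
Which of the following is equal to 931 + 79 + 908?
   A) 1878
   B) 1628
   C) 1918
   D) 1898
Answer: C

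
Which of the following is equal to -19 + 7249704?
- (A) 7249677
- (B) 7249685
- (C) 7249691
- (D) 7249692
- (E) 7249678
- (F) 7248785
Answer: B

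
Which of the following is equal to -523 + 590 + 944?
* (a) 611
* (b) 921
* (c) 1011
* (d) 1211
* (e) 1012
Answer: c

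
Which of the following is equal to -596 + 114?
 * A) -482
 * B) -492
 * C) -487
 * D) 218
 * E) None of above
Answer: A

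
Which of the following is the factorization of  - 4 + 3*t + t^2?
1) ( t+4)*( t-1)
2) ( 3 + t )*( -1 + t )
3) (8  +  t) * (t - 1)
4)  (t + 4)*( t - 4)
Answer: 1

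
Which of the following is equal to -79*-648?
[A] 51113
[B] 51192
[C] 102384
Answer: B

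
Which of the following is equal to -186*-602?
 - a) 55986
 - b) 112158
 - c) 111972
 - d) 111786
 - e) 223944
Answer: c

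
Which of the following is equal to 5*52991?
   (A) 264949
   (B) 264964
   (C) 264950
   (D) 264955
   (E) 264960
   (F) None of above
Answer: D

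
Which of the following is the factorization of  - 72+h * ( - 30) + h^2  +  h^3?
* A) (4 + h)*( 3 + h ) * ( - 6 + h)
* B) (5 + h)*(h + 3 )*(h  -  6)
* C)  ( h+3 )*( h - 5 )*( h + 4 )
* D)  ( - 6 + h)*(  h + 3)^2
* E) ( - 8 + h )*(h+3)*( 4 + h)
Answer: A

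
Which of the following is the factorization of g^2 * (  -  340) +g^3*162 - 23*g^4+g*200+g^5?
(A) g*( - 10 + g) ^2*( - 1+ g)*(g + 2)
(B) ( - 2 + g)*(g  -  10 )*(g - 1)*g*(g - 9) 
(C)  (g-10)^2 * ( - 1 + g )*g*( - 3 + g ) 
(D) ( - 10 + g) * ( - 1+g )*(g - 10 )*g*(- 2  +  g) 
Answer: D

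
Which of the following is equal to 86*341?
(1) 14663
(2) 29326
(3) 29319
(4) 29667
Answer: 2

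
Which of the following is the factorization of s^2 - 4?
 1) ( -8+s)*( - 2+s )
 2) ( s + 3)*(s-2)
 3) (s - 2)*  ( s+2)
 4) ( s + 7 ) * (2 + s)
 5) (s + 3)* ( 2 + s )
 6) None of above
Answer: 3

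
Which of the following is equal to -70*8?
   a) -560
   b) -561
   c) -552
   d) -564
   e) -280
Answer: a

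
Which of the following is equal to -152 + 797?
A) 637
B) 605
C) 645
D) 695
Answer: C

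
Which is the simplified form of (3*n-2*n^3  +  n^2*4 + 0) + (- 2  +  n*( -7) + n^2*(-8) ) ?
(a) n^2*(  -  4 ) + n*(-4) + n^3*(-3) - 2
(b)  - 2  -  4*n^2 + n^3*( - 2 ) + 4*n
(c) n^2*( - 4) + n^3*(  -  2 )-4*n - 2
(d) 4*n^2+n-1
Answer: c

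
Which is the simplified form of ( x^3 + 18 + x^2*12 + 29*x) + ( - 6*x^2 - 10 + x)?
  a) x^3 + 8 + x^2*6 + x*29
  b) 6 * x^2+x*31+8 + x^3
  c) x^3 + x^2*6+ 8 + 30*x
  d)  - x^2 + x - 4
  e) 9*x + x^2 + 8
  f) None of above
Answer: c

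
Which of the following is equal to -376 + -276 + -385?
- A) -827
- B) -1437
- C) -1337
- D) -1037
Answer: D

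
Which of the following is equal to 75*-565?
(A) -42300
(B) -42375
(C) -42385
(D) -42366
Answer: B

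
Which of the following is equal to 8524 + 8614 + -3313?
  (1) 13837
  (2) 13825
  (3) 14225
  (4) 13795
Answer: 2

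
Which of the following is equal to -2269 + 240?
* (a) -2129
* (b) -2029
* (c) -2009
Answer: b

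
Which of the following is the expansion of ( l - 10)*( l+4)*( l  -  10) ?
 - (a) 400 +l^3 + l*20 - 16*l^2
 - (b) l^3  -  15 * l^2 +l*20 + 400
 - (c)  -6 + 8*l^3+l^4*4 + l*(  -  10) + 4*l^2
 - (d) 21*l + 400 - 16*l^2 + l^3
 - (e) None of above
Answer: a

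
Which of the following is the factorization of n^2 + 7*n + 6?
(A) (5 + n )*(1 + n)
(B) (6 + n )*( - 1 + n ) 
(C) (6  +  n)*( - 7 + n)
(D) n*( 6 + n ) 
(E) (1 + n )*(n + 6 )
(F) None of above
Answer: E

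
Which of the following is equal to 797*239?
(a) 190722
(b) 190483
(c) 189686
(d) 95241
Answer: b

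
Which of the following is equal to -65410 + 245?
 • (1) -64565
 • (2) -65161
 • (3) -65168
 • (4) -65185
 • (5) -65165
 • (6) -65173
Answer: 5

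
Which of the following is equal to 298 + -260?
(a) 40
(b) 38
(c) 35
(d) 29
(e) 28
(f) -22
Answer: b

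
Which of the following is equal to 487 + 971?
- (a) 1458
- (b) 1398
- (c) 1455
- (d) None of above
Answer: a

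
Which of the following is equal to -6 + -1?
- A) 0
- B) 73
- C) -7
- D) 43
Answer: C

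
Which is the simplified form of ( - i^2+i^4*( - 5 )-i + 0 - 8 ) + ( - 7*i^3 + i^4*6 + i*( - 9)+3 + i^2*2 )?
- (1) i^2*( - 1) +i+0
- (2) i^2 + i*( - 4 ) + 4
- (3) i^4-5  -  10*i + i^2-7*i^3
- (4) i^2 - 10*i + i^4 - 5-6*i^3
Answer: 3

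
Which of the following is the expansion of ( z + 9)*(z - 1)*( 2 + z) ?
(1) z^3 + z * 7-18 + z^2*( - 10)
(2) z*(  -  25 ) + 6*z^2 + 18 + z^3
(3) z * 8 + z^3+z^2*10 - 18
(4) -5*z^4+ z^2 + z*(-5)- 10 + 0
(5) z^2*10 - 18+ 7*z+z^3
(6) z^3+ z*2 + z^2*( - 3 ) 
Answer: 5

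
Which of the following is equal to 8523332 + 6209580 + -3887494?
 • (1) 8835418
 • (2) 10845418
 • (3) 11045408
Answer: 2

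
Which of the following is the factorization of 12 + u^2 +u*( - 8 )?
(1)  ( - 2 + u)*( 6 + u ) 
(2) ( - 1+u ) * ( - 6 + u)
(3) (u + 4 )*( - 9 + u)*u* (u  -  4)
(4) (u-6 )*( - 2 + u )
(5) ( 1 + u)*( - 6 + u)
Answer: 4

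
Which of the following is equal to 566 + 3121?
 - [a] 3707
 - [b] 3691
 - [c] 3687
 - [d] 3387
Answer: c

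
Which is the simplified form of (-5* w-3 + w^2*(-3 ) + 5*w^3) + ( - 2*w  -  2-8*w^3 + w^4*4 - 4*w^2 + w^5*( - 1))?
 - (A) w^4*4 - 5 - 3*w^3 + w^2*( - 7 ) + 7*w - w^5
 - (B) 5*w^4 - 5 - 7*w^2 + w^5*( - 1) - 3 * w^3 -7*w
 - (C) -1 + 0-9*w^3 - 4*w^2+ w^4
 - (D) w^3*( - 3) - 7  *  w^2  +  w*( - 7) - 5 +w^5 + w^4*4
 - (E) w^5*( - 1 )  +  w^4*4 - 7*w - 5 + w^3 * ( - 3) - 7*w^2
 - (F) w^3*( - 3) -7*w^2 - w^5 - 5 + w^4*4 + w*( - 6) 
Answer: E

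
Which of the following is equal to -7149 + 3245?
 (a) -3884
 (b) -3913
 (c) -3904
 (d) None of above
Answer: c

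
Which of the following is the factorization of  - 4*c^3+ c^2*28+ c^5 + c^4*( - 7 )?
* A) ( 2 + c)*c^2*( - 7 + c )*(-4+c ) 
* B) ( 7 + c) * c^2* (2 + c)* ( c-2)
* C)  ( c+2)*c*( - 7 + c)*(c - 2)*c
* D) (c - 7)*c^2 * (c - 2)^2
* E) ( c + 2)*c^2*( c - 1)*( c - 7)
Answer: C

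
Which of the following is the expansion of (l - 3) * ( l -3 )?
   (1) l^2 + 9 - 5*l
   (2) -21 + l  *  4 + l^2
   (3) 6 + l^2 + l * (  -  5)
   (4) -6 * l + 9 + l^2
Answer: 4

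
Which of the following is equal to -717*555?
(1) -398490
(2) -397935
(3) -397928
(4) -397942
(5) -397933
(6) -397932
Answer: 2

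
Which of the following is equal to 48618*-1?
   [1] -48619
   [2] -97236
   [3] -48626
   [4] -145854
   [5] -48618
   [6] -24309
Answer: 5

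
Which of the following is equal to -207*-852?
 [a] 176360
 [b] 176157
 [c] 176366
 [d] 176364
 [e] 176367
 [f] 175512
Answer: d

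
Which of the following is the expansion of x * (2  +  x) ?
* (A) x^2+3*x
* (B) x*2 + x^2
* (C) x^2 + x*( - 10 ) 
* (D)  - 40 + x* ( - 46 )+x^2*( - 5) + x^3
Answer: B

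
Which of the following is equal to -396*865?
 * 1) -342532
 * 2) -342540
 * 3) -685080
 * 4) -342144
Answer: 2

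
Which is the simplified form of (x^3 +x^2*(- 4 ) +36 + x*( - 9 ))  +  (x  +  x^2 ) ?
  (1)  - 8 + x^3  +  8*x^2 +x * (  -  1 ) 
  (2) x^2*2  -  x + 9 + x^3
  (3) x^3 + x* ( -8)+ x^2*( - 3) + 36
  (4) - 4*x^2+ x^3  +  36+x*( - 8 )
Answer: 3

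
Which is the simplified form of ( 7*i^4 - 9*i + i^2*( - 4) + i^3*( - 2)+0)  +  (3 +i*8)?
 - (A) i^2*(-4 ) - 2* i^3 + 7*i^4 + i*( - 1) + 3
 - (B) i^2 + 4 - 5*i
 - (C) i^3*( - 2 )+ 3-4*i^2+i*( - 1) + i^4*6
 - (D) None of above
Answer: A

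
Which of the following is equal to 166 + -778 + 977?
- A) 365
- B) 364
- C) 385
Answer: A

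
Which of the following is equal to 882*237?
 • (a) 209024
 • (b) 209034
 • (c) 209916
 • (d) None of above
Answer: b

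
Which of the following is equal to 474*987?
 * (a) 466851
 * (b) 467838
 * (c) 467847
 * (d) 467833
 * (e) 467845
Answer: b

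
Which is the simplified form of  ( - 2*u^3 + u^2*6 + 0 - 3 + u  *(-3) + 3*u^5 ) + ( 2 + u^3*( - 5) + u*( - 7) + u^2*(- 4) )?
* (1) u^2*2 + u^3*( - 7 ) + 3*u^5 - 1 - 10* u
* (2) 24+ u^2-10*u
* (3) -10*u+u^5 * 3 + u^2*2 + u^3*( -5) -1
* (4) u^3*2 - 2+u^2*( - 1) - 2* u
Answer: 1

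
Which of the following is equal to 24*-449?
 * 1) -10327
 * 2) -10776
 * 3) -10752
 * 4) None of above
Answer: 2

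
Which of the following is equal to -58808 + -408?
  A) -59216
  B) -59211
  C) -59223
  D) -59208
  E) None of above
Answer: A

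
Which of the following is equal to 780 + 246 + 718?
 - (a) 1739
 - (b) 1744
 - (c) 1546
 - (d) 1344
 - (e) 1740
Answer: b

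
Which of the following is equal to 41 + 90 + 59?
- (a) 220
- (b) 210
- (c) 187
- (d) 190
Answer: d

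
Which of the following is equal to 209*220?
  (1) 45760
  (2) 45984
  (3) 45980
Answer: 3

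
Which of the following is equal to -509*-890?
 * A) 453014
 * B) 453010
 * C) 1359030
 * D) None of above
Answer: B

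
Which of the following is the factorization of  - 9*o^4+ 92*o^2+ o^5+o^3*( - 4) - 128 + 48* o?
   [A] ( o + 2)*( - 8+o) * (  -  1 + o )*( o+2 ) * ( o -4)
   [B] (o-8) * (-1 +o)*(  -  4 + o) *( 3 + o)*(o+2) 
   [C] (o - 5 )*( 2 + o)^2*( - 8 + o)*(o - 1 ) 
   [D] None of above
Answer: A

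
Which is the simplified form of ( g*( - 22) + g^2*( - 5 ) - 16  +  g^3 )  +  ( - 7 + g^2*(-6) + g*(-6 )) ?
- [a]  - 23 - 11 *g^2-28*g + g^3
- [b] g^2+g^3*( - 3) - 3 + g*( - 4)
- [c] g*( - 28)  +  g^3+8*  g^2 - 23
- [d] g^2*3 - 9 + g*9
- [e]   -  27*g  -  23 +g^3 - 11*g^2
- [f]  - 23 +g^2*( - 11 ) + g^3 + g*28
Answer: a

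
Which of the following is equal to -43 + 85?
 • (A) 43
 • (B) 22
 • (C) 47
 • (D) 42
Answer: D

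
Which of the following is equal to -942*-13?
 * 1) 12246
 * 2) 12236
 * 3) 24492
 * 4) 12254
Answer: 1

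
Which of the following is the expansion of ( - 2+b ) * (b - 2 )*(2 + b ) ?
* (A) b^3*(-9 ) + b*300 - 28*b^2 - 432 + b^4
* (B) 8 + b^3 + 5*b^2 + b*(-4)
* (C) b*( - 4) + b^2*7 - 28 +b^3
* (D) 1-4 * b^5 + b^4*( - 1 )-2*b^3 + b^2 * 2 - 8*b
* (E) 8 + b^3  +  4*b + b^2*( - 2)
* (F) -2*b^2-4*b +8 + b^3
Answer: F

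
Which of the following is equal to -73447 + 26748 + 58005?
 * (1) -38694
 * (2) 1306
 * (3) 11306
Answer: 3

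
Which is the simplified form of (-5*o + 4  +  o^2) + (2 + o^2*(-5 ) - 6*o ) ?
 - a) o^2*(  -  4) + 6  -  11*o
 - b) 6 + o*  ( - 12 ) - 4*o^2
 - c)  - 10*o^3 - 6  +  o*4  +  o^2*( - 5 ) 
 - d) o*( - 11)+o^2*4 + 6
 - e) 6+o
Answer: a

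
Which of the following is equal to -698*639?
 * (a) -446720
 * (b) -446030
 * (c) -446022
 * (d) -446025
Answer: c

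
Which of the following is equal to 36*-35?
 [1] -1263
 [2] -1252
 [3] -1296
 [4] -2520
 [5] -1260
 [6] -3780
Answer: 5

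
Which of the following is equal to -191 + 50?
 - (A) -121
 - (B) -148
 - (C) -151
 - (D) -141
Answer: D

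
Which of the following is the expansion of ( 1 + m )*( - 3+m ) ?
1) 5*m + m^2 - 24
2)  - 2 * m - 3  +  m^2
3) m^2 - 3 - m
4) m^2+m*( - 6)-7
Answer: 2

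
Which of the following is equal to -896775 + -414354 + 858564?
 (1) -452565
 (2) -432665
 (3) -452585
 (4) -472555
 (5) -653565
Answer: 1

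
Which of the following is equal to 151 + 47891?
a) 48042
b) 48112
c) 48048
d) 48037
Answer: a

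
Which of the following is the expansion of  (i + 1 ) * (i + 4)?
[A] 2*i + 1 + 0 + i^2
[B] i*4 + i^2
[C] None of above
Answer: C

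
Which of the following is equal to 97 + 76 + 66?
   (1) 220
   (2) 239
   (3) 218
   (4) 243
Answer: 2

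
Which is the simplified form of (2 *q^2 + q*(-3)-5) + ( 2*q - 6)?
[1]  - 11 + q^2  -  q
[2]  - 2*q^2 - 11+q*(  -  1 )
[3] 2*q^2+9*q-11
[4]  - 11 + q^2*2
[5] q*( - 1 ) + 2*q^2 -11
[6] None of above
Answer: 5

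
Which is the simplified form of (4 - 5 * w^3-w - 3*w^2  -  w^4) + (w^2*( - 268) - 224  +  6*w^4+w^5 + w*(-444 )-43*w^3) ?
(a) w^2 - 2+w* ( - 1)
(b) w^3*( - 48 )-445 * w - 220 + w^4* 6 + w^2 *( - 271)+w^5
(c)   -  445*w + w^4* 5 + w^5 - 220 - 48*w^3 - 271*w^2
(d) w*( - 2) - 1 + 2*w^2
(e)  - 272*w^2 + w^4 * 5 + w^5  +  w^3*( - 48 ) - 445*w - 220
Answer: c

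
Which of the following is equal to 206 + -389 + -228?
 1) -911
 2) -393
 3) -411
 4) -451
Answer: 3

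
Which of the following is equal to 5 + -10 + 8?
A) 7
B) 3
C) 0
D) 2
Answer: B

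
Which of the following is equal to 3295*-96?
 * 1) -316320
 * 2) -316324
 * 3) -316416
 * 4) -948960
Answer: 1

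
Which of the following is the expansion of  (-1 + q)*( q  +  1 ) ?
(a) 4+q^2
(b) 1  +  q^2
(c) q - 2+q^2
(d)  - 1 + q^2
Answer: d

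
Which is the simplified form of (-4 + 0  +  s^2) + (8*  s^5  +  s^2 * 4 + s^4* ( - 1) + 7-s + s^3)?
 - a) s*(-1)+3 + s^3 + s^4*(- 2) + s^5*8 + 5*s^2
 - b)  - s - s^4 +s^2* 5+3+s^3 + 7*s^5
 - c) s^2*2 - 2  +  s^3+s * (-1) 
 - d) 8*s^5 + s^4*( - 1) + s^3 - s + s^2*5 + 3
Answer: d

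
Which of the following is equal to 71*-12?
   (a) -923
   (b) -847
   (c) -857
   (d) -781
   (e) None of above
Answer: e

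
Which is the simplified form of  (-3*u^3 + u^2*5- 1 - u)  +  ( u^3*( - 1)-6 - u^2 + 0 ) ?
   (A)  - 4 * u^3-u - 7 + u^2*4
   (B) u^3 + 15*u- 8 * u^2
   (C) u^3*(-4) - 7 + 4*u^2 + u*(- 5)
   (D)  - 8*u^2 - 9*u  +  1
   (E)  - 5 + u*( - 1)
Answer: A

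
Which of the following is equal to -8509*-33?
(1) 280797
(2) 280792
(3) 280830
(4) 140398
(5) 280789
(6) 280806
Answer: 1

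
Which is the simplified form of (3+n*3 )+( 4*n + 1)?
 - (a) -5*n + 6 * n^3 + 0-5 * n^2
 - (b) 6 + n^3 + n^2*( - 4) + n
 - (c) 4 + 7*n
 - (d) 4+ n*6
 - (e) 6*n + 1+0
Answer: c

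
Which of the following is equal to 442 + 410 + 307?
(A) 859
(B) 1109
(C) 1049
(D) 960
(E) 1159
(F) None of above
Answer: E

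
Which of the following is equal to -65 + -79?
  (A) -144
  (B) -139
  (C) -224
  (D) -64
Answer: A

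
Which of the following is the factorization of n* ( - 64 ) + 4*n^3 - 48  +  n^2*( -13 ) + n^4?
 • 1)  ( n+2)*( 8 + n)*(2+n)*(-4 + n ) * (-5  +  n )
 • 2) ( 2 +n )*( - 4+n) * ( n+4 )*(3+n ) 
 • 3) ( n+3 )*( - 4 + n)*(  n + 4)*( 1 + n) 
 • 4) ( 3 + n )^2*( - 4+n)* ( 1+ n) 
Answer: 3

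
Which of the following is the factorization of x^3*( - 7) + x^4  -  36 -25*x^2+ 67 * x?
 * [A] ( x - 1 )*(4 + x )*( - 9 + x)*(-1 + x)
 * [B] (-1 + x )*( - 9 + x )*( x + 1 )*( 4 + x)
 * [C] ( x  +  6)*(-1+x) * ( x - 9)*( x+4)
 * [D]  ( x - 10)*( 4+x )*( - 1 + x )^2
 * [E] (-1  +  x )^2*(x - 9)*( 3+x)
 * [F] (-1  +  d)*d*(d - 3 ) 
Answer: A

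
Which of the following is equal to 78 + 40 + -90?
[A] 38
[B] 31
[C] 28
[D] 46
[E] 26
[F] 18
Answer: C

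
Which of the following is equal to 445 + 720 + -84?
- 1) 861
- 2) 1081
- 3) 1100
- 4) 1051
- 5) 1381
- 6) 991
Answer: 2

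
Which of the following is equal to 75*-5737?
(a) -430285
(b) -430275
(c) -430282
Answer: b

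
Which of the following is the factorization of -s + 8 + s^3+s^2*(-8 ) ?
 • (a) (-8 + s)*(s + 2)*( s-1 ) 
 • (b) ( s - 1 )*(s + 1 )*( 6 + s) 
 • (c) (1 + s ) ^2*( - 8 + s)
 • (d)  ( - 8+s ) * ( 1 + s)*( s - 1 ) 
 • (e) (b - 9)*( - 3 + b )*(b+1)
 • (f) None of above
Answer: d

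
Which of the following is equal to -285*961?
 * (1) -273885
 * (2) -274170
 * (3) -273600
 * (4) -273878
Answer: 1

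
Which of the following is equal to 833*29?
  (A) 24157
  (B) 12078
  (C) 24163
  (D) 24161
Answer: A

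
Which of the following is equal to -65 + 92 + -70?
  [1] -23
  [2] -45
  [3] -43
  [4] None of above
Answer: 3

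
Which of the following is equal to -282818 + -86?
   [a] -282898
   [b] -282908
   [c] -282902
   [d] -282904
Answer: d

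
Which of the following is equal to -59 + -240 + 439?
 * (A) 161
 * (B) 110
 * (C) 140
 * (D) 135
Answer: C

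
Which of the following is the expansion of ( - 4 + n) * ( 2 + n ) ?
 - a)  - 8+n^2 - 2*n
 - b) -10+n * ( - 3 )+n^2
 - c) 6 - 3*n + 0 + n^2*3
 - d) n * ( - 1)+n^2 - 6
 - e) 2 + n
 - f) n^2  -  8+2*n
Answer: a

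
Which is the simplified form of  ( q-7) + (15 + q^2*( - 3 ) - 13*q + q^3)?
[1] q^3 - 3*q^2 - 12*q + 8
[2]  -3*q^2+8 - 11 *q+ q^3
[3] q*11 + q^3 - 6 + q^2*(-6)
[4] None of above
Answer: 1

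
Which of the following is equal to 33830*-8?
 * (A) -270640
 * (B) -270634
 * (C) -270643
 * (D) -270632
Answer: A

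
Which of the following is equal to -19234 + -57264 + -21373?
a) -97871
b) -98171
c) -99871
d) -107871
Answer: a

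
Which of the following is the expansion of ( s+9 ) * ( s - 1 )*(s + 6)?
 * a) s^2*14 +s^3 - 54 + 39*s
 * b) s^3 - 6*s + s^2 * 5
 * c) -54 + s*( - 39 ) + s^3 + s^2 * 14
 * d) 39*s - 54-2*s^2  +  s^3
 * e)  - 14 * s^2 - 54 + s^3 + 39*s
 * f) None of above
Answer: a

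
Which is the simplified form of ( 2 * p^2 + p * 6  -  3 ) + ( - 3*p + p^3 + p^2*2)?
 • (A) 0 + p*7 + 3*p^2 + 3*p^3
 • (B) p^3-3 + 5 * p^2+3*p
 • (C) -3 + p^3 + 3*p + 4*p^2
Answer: C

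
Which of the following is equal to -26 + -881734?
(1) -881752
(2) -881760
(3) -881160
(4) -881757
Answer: 2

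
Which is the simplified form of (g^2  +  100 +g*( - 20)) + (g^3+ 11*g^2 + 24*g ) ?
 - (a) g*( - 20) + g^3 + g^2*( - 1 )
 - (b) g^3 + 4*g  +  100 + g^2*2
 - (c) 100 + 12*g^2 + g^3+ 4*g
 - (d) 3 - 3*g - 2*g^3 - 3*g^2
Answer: c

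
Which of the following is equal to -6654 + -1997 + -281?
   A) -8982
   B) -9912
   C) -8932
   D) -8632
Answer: C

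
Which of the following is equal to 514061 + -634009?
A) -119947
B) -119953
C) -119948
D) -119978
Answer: C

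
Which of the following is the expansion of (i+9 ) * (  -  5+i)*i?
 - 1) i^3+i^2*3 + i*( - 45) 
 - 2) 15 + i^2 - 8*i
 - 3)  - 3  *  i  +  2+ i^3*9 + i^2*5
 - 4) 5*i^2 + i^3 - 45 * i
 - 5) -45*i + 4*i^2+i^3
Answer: 5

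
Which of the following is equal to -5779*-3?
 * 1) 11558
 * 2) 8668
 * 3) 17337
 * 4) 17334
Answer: 3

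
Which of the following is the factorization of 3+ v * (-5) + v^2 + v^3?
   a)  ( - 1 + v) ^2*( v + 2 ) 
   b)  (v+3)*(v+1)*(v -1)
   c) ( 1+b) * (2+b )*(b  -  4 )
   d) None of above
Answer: d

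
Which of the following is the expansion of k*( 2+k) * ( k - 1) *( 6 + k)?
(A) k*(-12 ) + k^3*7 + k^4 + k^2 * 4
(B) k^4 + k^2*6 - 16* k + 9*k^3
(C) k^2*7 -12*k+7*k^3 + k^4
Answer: A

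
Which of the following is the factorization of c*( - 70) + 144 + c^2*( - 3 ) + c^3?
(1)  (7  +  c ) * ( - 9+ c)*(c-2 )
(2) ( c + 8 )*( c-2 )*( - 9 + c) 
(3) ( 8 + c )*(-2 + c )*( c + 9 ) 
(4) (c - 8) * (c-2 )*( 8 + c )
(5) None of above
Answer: 2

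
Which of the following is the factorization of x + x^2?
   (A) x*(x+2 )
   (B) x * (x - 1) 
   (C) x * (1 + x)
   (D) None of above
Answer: C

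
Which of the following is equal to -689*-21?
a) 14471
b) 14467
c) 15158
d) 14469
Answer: d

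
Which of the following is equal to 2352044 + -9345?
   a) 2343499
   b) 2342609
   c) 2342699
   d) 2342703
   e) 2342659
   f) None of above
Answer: c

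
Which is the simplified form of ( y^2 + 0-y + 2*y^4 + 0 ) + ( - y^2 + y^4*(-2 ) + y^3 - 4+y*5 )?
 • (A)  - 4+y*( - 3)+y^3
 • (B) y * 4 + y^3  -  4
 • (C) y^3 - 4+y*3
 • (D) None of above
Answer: B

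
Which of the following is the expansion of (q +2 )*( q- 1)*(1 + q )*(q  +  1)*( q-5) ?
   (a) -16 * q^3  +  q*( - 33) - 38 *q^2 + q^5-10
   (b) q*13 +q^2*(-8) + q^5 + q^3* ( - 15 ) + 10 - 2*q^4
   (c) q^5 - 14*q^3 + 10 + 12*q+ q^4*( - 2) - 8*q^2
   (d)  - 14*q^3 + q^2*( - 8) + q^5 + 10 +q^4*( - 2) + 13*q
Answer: d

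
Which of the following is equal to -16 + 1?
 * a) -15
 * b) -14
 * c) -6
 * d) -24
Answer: a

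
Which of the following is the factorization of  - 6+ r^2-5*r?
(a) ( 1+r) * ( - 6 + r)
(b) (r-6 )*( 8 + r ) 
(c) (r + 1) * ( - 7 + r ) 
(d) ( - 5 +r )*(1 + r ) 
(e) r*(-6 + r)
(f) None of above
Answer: a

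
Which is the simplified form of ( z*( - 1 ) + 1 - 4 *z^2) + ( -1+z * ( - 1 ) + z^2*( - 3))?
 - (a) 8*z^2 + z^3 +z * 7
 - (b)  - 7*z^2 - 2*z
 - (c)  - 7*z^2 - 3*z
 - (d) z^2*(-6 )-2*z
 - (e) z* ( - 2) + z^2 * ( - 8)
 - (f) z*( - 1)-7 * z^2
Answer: b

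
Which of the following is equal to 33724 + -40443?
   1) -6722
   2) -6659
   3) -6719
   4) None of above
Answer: 3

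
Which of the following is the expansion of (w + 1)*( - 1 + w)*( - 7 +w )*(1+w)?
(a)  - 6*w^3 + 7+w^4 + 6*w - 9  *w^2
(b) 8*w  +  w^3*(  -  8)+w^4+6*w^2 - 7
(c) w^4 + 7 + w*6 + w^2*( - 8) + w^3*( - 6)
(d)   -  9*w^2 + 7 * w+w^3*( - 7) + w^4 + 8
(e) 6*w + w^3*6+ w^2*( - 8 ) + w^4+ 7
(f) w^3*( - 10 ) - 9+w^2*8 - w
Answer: c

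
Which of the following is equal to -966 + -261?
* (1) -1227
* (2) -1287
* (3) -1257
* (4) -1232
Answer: 1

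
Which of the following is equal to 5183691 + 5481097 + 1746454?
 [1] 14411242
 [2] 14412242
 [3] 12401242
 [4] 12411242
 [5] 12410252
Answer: 4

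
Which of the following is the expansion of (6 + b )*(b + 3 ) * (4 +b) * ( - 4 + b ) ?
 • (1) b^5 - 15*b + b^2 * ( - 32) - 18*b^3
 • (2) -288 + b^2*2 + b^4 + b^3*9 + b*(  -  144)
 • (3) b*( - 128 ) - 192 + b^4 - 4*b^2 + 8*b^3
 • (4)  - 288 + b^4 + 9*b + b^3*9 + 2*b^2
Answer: 2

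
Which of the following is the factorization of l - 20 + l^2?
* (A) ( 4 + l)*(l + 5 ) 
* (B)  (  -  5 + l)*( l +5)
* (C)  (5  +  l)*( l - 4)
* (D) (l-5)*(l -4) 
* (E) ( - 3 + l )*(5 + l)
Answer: C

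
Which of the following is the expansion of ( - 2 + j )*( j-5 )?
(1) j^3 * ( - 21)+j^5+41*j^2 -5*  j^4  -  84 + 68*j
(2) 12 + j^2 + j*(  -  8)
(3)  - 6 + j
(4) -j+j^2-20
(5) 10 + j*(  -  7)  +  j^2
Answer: 5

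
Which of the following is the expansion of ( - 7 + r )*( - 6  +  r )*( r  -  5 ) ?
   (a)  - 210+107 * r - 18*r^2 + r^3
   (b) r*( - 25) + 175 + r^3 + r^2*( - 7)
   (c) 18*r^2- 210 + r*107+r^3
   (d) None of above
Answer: a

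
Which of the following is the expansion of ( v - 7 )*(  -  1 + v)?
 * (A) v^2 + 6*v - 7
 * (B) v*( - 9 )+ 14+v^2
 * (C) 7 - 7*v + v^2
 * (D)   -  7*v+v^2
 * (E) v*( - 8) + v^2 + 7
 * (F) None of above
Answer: E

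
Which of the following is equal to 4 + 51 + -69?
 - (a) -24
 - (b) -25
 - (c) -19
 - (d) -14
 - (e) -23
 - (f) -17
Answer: d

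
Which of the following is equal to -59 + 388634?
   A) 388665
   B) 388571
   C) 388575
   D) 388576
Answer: C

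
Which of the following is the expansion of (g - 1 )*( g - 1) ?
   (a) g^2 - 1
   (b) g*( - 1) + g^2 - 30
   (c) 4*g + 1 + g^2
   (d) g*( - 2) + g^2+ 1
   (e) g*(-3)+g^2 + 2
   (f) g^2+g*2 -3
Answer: d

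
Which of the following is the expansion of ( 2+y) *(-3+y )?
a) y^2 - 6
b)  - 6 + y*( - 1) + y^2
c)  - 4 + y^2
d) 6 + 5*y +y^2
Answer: b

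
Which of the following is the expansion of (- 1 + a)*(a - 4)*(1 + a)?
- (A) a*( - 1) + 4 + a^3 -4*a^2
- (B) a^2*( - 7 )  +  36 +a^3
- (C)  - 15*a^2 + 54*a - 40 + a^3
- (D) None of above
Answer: A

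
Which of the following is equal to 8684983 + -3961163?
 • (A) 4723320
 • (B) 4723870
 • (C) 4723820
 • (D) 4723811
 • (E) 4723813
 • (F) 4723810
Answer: C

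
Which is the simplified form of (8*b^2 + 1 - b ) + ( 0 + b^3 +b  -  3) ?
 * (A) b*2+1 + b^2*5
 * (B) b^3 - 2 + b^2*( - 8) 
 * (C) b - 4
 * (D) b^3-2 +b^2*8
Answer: D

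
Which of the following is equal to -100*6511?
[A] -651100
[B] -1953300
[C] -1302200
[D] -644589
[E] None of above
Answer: A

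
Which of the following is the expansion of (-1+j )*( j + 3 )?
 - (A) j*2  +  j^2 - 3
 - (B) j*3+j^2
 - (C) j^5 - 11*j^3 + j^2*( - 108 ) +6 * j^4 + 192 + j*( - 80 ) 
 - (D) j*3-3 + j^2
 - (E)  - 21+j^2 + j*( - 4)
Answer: A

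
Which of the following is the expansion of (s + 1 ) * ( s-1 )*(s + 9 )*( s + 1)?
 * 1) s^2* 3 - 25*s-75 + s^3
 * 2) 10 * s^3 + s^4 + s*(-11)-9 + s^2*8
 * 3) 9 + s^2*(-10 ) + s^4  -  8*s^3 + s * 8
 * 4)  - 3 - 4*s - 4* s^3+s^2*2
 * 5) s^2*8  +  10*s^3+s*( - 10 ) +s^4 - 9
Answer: 5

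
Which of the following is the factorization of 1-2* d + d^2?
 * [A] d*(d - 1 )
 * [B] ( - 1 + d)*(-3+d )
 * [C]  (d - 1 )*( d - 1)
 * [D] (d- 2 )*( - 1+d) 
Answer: C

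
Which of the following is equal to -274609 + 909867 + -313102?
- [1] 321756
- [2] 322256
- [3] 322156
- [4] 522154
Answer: 3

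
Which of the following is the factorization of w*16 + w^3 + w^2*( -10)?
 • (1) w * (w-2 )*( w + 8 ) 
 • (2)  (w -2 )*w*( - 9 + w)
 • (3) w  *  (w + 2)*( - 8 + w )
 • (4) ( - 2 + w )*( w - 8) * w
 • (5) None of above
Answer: 4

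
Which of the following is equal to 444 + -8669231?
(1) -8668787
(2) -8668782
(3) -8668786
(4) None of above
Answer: 1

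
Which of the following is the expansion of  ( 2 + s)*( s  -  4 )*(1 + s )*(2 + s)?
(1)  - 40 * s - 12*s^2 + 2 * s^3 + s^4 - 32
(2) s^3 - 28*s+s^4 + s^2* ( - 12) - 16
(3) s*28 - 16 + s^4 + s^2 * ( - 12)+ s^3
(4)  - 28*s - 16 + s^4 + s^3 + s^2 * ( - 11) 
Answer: 2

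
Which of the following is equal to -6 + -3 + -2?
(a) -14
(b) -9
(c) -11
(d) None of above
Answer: c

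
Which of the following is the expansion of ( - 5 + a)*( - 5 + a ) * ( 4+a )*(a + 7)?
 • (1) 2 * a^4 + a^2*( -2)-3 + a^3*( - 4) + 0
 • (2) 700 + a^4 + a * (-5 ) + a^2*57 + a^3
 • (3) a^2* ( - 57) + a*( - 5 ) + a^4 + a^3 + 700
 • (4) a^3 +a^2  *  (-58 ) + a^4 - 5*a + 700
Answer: 3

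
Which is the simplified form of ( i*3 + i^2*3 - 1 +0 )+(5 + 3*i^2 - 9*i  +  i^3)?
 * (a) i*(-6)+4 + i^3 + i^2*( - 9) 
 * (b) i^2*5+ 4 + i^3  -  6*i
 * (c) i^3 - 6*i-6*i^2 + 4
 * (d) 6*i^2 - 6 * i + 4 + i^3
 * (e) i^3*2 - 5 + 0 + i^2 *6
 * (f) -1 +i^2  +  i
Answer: d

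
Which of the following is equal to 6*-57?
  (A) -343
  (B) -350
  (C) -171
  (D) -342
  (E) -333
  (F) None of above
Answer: D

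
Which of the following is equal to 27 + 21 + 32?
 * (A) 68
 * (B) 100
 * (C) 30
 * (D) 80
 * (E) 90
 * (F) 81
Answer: D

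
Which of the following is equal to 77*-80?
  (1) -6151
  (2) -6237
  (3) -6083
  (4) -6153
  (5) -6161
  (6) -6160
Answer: 6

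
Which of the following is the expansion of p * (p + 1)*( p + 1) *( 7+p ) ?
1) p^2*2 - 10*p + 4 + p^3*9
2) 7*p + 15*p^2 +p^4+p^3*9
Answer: 2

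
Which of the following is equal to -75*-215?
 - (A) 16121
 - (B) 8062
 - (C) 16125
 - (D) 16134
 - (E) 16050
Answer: C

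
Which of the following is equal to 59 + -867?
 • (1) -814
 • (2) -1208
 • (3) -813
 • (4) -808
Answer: 4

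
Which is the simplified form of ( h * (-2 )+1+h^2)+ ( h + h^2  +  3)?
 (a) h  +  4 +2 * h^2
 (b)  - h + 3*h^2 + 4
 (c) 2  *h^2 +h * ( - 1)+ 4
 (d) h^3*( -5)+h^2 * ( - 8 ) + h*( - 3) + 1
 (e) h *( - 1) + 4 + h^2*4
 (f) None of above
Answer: c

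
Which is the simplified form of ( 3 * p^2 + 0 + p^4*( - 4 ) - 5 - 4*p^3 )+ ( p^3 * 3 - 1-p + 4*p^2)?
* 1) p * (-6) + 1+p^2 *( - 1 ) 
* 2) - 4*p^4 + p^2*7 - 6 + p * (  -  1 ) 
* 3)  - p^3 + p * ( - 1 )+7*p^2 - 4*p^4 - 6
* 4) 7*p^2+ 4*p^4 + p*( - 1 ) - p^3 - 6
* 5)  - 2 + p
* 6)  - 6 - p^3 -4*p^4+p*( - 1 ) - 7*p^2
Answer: 3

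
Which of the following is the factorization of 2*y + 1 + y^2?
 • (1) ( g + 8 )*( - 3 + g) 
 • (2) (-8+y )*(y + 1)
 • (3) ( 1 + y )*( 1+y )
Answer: 3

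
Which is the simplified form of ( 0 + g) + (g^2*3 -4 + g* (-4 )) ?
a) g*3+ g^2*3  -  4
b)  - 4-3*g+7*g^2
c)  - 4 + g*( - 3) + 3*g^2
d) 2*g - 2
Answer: c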